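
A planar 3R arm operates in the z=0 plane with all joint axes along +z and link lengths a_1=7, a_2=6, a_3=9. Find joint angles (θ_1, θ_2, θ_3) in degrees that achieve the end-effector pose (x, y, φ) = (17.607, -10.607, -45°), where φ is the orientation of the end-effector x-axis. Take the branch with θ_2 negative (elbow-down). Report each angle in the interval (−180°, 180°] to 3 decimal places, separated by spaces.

wrist centre = target − a_3·(cos φ, sin φ) = (11.2430, -4.2430)
cos θ_2 = (144.4093−7²−6²)/(2·7·6) = 0.7073; θ_2 = -44.9881° (elbow-down)
β = atan2(-4.2430,11.2430) = -20.6761°; ψ = atan2(-4.2418,11.2435) = -20.6696°
θ_1 = β − ψ = -0.0065°
θ_3 = φ − θ_1 − θ_2 = -0.0054° (wrapped to (-180°,180°])

-0.007 -44.988 -0.005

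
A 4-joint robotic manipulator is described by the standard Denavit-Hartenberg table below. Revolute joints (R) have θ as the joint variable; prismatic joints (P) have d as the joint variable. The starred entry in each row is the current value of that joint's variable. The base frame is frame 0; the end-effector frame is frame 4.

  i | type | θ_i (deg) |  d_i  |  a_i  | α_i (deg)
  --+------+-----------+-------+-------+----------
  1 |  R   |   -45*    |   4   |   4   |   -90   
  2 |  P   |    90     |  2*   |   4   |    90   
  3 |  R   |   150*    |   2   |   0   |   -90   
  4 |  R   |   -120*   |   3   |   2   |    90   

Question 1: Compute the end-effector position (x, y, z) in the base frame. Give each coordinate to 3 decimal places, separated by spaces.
4.691 -6.244 0.634

after link 1: o_1 = (2.8284, -2.8284, 4.0000)
after link 2: o_2 = (4.2426, -1.4142, 0.0000)
after link 3: o_3 = (5.6569, -2.8284, 0.0000)
after link 4: o_4 = (4.6909, -6.2438, 0.6340)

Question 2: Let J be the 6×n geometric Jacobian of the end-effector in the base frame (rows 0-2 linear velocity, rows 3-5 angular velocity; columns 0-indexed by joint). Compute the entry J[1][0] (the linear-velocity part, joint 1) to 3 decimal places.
4.691

axis z_0 = ẑ; lever o_n−o_0 = (4.6909,-6.2438,0.6340)
cross product → J_v[:, 0] = (6.2438,4.6909,-0.0000)
J_ω[:, 0] = z_0
entry J[1][0] = 4.6909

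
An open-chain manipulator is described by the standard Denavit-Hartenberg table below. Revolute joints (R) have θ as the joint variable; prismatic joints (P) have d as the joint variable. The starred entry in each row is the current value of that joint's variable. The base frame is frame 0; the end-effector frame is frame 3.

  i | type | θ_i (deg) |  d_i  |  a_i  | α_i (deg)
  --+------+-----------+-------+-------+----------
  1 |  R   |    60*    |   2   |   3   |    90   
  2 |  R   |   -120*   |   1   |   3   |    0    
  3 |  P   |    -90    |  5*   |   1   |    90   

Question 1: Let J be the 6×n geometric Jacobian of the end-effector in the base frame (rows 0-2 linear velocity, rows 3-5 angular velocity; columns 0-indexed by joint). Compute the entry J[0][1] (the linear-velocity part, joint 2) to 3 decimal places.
axis z_1 = (0.8660,-0.5000,0.0000); lever o_n−o_1 = (4.0131,-5.0490,-2.0981)
cross product → J_v[:, 1] = (1.0490,1.8170,-2.3660)
J_ω[:, 1] = z_1
entry J[0][1] = 1.0490

1.049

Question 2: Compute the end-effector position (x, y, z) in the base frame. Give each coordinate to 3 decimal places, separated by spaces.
after link 1: o_1 = (1.5000, 2.5981, 2.0000)
after link 2: o_2 = (1.6160, 0.7990, -0.5981)
after link 3: o_3 = (5.5131, -2.4510, -0.0981)

5.513 -2.451 -0.098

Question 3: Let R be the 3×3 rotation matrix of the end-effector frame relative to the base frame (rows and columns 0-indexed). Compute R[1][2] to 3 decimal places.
0.433

End-effector z-axis (col 2 of R) = (0.2500,0.4330,0.8660)
R[1][2] = 0.4330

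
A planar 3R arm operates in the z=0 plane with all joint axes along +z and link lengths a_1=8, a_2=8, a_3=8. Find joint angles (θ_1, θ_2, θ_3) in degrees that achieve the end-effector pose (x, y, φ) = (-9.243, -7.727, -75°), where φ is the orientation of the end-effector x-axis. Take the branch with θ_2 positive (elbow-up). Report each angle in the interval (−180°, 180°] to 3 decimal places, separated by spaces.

wrist centre = target − a_3·(cos φ, sin φ) = (-11.3136, 0.0004)
cos θ_2 = (127.9965−8²−8²)/(2·8·8) = -0.0000; θ_2 = 90.0016° (elbow-up)
β = atan2(0.0004,-11.3136) = 179.9979°; ψ = atan2(8.0000,7.9998) = 45.0008°
θ_1 = β − ψ = 134.9972°
θ_3 = φ − θ_1 − θ_2 = 60.0013° (wrapped to (-180°,180°])

134.997 90.002 60.001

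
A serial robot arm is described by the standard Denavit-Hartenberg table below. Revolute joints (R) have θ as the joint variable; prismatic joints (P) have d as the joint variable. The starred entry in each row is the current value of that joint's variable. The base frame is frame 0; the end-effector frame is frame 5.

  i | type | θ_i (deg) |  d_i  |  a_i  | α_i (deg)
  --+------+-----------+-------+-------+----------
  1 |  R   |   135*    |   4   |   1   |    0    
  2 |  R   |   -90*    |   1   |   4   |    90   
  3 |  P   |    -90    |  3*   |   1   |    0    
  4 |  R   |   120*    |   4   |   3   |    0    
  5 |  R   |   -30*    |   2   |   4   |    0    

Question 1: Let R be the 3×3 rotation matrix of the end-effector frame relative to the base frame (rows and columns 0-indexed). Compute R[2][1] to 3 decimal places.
End-effector y-axis (col 1 of R) = (0.0000,0.0000,1.0000)
R[2][1] = 1.0000

1.000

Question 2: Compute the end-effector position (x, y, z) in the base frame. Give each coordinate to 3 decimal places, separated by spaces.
13.151 1.837 5.500

after link 1: o_1 = (-0.7071, 0.7071, 4.0000)
after link 2: o_2 = (2.1213, 3.5355, 5.0000)
after link 3: o_3 = (4.2426, 1.4142, 4.0000)
after link 4: o_4 = (8.9082, 0.4229, 5.5000)
after link 5: o_5 = (13.1508, 1.8371, 5.5000)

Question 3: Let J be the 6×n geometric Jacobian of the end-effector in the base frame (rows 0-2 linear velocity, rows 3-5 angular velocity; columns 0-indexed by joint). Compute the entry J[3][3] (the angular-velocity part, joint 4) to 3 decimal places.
0.707

axis z_3 = (0.7071,-0.7071,0.0000); lever o_n−o_3 = (8.9082,0.4229,1.5000)
cross product → J_v[:, 3] = (-1.0607,-1.0607,6.5981)
J_ω[:, 3] = z_3
entry J[3][3] = 0.7071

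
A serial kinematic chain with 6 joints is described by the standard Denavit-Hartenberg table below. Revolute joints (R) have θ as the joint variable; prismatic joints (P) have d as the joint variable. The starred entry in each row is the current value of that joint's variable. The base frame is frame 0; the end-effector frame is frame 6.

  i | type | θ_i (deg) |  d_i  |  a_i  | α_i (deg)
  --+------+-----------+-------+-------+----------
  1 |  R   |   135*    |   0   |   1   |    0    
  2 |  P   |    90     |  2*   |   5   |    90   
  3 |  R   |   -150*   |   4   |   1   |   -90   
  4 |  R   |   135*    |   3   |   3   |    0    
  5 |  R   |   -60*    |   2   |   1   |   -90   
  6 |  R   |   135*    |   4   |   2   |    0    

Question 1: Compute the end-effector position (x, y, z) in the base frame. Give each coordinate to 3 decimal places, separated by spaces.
after link 1: o_1 = (-0.7071, 0.7071, 0.0000)
after link 2: o_2 = (-4.2426, -2.8284, 2.0000)
after link 3: o_3 = (-6.4587, 0.6124, 1.5000)
after link 4: o_4 = (-7.3184, -3.2473, -0.0374)
after link 5: o_5 = (-7.1840, -4.4790, -1.8989)
after link 6: o_6 = (-9.5080, -6.3352, 1.4407)

-9.508 -6.335 1.441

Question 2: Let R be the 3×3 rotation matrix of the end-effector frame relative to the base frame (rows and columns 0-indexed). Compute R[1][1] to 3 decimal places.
0.121

End-effector y-axis (col 1 of R) = (-0.8450,0.1209,-0.5209)
R[1][1] = 0.1209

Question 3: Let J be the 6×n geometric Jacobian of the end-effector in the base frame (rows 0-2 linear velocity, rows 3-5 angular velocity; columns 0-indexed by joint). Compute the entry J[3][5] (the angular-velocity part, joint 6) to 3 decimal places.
-0.408

axis z_5 = (-0.4085,-0.7745,0.4830); lever o_n−o_5 = (-2.3240,-1.8563,3.3396)
cross product → J_v[:, 5] = (-1.6901,0.2418,-1.0417)
J_ω[:, 5] = z_5
entry J[3][5] = -0.4085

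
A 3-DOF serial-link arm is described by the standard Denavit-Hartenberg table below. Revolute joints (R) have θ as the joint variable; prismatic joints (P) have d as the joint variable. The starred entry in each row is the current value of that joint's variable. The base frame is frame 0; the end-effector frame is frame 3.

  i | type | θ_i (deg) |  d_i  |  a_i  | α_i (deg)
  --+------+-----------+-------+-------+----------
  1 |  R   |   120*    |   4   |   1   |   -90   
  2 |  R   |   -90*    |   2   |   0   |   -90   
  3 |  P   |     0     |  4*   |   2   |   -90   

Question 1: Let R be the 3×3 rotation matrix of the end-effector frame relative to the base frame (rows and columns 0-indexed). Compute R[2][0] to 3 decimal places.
End-effector x-axis (col 0 of R) = (0.0000,0.0000,1.0000)
R[2][0] = 1.0000

1.000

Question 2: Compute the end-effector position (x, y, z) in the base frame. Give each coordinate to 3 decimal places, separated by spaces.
after link 1: o_1 = (-0.5000, 0.8660, 4.0000)
after link 2: o_2 = (-2.2321, -0.1340, 4.0000)
after link 3: o_3 = (-4.2321, 3.3301, 6.0000)

-4.232 3.330 6.000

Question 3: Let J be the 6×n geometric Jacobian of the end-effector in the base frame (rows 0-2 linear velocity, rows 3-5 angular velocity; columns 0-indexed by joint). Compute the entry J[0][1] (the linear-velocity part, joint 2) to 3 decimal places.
axis z_1 = (-0.8660,-0.5000,0.0000); lever o_n−o_1 = (-3.7321,2.4641,2.0000)
cross product → J_v[:, 1] = (-1.0000,1.7321,-4.0000)
J_ω[:, 1] = z_1
entry J[0][1] = -1.0000

-1.000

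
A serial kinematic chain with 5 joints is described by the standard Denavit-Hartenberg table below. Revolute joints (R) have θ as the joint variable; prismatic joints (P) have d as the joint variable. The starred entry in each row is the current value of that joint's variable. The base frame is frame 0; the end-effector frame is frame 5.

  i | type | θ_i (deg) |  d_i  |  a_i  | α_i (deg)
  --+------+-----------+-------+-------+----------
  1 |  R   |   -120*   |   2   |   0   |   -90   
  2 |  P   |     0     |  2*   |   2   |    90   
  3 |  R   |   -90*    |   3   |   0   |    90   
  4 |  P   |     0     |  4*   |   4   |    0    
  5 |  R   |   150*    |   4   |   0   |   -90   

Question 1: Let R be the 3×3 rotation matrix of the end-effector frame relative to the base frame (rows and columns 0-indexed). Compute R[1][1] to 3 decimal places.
-0.866

End-effector y-axis (col 1 of R) = (-0.5000,-0.8660,-0.0000)
R[1][1] = -0.8660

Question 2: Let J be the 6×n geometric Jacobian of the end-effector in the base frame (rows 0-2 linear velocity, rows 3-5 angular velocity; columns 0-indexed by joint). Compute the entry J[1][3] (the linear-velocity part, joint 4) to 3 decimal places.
prismatic axis z_3 = (0.5000,0.8660,0.0000)
J_v[:, 3] = z_3; J_ω[:, 3] = (0,0,0)
entry J[1][3] = 0.8660

0.866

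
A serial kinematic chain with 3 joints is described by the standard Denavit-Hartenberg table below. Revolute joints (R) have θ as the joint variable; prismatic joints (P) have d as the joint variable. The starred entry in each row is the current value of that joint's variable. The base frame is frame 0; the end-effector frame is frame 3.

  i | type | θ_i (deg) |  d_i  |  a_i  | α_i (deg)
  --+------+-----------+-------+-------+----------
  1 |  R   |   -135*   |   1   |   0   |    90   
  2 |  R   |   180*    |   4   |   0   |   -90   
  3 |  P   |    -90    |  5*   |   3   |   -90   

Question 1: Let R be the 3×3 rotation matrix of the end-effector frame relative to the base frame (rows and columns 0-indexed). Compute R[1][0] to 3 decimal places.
0.707

End-effector x-axis (col 0 of R) = (-0.7071,0.7071,0.0000)
R[1][0] = 0.7071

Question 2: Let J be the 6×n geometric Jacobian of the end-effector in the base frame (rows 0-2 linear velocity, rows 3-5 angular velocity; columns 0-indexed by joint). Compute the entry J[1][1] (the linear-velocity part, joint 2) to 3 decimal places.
-3.536

axis z_1 = (-0.7071,0.7071,0.0000); lever o_n−o_1 = (-4.9497,4.9497,-5.0000)
cross product → J_v[:, 1] = (-3.5355,-3.5355,-0.0000)
J_ω[:, 1] = z_1
entry J[1][1] = -3.5355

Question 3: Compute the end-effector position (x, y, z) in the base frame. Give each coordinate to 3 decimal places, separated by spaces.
after link 1: o_1 = (0.0000, 0.0000, 1.0000)
after link 2: o_2 = (-2.8284, 2.8284, 1.0000)
after link 3: o_3 = (-4.9497, 4.9497, -4.0000)

-4.950 4.950 -4.000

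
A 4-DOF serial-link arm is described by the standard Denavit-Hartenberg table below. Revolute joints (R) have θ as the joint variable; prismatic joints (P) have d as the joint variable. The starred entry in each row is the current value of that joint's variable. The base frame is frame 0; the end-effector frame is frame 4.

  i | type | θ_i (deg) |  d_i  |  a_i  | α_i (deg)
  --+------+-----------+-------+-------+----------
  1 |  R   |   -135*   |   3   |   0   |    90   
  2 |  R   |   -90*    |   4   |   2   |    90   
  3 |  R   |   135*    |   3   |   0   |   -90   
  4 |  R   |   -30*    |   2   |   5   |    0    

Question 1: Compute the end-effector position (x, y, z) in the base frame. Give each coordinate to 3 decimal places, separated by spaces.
-0.104 7.883 5.476

after link 1: o_1 = (0.0000, 0.0000, 3.0000)
after link 2: o_2 = (-2.8284, 2.8284, 1.0000)
after link 3: o_3 = (-0.7071, 4.9497, 1.0000)
after link 4: o_4 = (-0.1044, 7.8826, 5.4761)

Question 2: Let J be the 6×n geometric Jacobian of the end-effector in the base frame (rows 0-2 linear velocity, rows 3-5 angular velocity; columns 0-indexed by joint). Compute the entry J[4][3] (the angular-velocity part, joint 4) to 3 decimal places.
axis z_3 = (0.5000,-0.5000,0.7071); lever o_n−o_3 = (0.6027,2.9328,4.4761)
cross product → J_v[:, 3] = (-4.3119,-1.8119,1.7678)
J_ω[:, 3] = z_3
entry J[4][3] = -0.5000

-0.500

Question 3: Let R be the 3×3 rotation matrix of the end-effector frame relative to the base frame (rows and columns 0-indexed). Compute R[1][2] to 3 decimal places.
-0.500

End-effector z-axis (col 2 of R) = (0.5000,-0.5000,0.7071)
R[1][2] = -0.5000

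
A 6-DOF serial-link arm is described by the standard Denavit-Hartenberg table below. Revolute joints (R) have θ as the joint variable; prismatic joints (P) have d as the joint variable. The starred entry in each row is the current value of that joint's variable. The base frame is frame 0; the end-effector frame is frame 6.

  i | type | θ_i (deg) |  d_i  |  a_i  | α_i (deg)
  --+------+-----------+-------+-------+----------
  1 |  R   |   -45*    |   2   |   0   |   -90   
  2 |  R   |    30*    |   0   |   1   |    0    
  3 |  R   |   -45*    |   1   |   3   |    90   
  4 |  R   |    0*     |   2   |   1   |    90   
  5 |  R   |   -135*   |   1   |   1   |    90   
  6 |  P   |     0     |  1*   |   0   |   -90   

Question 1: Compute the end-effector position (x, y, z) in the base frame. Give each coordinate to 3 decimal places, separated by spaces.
after link 1: o_1 = (0.0000, 0.0000, 2.0000)
after link 2: o_2 = (0.6124, -0.6124, 1.5000)
after link 3: o_3 = (3.3685, -1.9543, 2.2765)
after link 4: o_4 = (3.6855, -2.2713, 4.4671)
after link 5: o_5 = (2.6248, -2.6248, 3.6011)
after link 6: o_6 = (2.0125, -2.0125, 4.1011)

2.012 -2.012 4.101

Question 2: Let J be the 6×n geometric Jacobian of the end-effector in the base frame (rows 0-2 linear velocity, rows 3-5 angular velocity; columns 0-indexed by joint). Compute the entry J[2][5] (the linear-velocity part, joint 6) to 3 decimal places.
prismatic axis z_5 = (-0.6124,0.6124,0.5000)
J_v[:, 5] = z_5; J_ω[:, 5] = (0,0,0)
entry J[2][5] = 0.5000

0.500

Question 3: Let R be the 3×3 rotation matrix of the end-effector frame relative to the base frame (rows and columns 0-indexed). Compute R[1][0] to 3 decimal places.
End-effector x-axis (col 0 of R) = (-0.3536,0.3536,-0.8660)
R[1][0] = 0.3536

0.354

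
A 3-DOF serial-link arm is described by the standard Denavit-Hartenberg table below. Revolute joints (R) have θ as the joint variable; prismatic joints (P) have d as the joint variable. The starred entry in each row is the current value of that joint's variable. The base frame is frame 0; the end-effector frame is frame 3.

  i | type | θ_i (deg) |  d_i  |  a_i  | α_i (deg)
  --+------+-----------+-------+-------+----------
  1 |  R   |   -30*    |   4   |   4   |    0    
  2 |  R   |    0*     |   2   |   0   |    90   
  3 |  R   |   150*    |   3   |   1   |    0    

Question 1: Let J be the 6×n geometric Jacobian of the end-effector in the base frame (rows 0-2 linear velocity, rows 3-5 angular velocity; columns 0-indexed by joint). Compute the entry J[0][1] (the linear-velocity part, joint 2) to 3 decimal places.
2.165

axis z_1 = (0.0000,0.0000,1.0000); lever o_n−o_1 = (-2.2500,-2.1651,2.5000)
cross product → J_v[:, 1] = (2.1651,-2.2500,0.0000)
J_ω[:, 1] = z_1
entry J[0][1] = 2.1651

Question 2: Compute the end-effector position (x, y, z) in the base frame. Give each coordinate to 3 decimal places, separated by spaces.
after link 1: o_1 = (3.4641, -2.0000, 4.0000)
after link 2: o_2 = (3.4641, -2.0000, 6.0000)
after link 3: o_3 = (1.2141, -4.1651, 6.5000)

1.214 -4.165 6.500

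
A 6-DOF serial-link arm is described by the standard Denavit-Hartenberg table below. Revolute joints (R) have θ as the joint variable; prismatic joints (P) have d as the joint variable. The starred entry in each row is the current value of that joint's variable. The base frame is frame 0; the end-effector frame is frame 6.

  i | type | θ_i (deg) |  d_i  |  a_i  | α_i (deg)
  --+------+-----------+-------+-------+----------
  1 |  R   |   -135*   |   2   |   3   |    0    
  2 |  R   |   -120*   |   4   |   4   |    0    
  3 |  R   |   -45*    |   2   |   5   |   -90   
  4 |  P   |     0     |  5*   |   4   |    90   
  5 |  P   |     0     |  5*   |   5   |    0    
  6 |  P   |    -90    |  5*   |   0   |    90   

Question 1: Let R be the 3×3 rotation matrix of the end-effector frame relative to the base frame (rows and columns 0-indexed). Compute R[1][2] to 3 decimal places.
End-effector z-axis (col 2 of R) = (-0.5000,-0.8660,0.0000)
R[1][2] = -0.8660

-0.866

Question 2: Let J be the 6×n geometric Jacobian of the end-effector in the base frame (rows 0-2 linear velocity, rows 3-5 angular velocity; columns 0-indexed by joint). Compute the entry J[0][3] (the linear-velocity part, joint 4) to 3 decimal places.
prismatic axis z_3 = (-0.8660,0.5000,0.0000)
J_v[:, 3] = z_3; J_ω[:, 3] = (0,0,0)
entry J[0][3] = -0.8660

-0.866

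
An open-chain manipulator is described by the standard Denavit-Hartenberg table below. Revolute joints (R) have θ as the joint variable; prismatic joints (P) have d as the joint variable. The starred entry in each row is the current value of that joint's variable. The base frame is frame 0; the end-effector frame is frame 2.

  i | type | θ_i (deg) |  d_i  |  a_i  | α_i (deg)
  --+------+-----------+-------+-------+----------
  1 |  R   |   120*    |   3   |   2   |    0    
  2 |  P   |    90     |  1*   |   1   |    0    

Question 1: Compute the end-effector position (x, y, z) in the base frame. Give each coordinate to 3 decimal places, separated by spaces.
-1.866 1.232 4.000

after link 1: o_1 = (-1.0000, 1.7321, 3.0000)
after link 2: o_2 = (-1.8660, 1.2321, 4.0000)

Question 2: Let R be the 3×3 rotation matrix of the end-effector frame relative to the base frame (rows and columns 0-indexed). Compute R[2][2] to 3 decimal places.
1.000

End-effector z-axis (col 2 of R) = (0.0000,0.0000,1.0000)
R[2][2] = 1.0000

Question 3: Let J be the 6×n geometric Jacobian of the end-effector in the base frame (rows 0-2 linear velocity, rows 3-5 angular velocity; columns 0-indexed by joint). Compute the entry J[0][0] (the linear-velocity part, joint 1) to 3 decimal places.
-1.232

axis z_0 = ẑ; lever o_n−o_0 = (-1.8660,1.2321,4.0000)
cross product → J_v[:, 0] = (-1.2321,-1.8660,0.0000)
J_ω[:, 0] = z_0
entry J[0][0] = -1.2321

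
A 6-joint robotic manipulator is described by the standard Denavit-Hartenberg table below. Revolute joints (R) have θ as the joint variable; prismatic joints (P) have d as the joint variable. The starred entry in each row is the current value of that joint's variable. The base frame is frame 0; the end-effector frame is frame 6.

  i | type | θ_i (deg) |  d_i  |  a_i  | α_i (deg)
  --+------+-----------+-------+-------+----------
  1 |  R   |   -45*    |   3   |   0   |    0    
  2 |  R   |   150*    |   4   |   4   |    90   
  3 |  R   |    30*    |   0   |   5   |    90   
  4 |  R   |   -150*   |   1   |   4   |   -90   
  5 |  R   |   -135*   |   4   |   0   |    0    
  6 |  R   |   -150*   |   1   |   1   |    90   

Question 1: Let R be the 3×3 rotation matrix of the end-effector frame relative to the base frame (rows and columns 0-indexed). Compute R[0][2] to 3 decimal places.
-0.312

End-effector z-axis (col 2 of R) = (-0.3125,-0.6998,-0.6424)
R[0][2] = -0.3125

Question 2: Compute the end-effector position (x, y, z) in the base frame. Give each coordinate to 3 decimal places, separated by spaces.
after link 1: o_1 = (0.0000, 0.0000, 3.0000)
after link 2: o_2 = (-1.0353, 3.8637, 7.0000)
after link 3: o_3 = (-2.1560, 8.0463, 9.5000)
after link 4: o_4 = (-3.4408, 5.1138, 6.9019)
after link 5: o_5 = (-7.2352, 5.8903, 7.9019)
after link 6: o_6 = (-8.1335, 5.3969, 8.8764)

-8.134 5.397 8.876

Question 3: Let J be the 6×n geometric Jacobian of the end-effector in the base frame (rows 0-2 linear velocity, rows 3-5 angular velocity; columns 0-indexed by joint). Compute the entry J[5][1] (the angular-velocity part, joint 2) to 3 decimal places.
1.000

axis z_1 = (0.0000,0.0000,1.0000); lever o_n−o_1 = (-8.1335,5.3969,5.8764)
cross product → J_v[:, 1] = (-5.3969,-8.1335,0.0000)
J_ω[:, 1] = z_1
entry J[5][1] = 1.0000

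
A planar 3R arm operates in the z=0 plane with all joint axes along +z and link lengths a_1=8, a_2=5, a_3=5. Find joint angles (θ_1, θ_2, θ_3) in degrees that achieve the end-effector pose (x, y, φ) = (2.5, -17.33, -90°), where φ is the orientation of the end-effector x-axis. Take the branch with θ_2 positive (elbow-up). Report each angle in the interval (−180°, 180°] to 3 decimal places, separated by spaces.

wrist centre = target − a_3·(cos φ, sin φ) = (2.5000, -12.3300)
cos θ_2 = (158.2789−8²−5²)/(2·8·5) = 0.8660; θ_2 = 30.0045° (elbow-up)
β = atan2(-12.3300,2.5000) = -78.5382°; ψ = atan2(2.5003,12.3299) = 11.4633°
θ_1 = β − ψ = -90.0016°
θ_3 = φ − θ_1 − θ_2 = -30.0029° (wrapped to (-180°,180°])

-90.002 30.004 -30.003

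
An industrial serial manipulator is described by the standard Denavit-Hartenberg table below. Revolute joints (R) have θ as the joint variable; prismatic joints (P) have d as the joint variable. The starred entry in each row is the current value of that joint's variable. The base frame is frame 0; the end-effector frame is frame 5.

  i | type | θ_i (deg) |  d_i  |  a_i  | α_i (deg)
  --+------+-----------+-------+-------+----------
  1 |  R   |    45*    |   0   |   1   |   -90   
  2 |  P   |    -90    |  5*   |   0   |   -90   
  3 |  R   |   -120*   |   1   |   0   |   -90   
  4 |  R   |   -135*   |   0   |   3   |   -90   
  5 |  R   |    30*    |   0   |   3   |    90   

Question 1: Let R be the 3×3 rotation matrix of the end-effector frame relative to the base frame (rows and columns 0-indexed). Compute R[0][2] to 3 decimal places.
0.160

End-effector z-axis (col 2 of R) = (0.1603,0.3397,0.9268)
R[0][2] = 0.1603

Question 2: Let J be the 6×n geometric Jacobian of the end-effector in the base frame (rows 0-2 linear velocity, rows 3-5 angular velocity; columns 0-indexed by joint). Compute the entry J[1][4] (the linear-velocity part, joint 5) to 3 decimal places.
-1.019

axis z_4 = (0.0670,0.9330,-0.3536); lever o_n−o_4 = (2.9544,-0.3563,-0.3805)
cross product → J_v[:, 4] = (-0.4810,-1.0190,-2.7803)
J_ω[:, 4] = z_4
entry J[1][4] = -1.0190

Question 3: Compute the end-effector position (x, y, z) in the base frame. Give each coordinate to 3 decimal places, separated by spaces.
3.632 4.794 0.680

after link 1: o_1 = (0.7071, 0.7071, 0.0000)
after link 2: o_2 = (-2.8284, 4.2426, 0.0000)
after link 3: o_3 = (-2.1213, 4.9497, 0.0000)
after link 4: o_4 = (0.6777, 5.1507, 1.0607)
after link 5: o_5 = (3.6321, 4.7944, 0.6802)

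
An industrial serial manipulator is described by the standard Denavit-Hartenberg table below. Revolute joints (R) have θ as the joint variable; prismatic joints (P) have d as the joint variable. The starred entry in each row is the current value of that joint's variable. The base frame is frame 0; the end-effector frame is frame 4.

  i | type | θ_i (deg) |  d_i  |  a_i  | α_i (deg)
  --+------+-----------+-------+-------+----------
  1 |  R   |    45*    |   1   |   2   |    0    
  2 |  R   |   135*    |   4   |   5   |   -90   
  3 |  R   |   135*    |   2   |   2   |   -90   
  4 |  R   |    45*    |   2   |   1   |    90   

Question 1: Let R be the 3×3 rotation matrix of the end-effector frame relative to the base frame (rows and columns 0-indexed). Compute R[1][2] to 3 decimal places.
-0.707

End-effector z-axis (col 2 of R) = (0.5000,-0.7071,-0.5000)
R[1][2] = -0.7071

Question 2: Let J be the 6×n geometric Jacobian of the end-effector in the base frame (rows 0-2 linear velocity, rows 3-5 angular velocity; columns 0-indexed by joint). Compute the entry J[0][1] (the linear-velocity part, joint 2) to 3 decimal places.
1.293

axis z_1 = (0.0000,0.0000,1.0000); lever o_n−o_1 = (-1.6716,-1.2929,3.5000)
cross product → J_v[:, 1] = (1.2929,-1.6716,0.0000)
J_ω[:, 1] = z_1
entry J[0][1] = 1.2929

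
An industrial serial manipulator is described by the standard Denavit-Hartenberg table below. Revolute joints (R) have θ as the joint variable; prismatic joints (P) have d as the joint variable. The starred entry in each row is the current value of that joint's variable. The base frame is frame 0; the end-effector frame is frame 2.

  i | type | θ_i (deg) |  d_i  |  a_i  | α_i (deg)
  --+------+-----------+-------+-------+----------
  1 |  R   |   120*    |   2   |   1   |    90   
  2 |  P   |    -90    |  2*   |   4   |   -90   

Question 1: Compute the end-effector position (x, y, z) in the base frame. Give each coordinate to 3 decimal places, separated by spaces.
1.232 1.866 -2.000

after link 1: o_1 = (-0.5000, 0.8660, 2.0000)
after link 2: o_2 = (1.2321, 1.8660, -2.0000)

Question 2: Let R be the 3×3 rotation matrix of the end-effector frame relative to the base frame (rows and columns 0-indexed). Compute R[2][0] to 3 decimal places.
-1.000

End-effector x-axis (col 0 of R) = (0.0000,0.0000,-1.0000)
R[2][0] = -1.0000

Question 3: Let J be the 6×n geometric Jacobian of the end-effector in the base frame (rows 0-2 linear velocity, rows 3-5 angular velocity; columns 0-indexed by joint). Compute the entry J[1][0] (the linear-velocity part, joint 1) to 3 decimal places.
1.232

axis z_0 = ẑ; lever o_n−o_0 = (1.2321,1.8660,-2.0000)
cross product → J_v[:, 0] = (-1.8660,1.2321,0.0000)
J_ω[:, 0] = z_0
entry J[1][0] = 1.2321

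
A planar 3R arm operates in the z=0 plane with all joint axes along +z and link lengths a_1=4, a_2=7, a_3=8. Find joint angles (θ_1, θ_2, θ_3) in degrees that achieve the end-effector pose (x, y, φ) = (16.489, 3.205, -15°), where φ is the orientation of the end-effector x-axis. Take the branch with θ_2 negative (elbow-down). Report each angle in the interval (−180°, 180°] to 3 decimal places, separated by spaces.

59.999 -45.001 -29.998

wrist centre = target − a_3·(cos φ, sin φ) = (8.7616, 5.2756)
cos θ_2 = (104.5970−4²−7²)/(2·4·7) = 0.7071; θ_2 = -45.0015° (elbow-down)
β = atan2(5.2756,8.7616) = 31.0531°; ψ = atan2(-4.9499,8.9496) = -28.9462°
θ_1 = β − ψ = 59.9993°
θ_3 = φ − θ_1 − θ_2 = -29.9978° (wrapped to (-180°,180°])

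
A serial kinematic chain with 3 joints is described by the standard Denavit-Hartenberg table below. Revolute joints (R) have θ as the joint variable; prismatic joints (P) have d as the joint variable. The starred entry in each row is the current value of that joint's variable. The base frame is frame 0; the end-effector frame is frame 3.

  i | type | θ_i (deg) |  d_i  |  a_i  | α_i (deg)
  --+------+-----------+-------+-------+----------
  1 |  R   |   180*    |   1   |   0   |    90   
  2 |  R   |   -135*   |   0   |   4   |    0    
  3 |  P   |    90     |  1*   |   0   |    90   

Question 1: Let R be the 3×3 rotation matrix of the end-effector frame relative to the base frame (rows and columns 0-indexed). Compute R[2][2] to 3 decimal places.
End-effector z-axis (col 2 of R) = (0.7071,0.0000,-0.7071)
R[2][2] = -0.7071

-0.707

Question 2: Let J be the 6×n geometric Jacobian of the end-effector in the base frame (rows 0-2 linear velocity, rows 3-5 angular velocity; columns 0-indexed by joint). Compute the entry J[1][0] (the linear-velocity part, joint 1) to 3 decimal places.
2.828

axis z_0 = ẑ; lever o_n−o_0 = (2.8284,1.0000,-1.8284)
cross product → J_v[:, 0] = (-1.0000,2.8284,0.0000)
J_ω[:, 0] = z_0
entry J[1][0] = 2.8284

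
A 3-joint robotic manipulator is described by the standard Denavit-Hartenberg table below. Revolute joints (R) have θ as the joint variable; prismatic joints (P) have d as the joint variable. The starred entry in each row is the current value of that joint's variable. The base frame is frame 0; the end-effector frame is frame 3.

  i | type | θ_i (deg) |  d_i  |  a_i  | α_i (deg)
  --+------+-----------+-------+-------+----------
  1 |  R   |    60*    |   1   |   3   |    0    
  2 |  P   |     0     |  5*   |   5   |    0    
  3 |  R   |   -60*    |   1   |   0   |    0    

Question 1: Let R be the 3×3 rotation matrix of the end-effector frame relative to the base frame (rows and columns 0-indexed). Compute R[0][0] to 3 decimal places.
1.000

End-effector x-axis (col 0 of R) = (1.0000,0.0000,0.0000)
R[0][0] = 1.0000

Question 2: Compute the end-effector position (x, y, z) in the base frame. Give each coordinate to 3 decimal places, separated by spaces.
after link 1: o_1 = (1.5000, 2.5981, 1.0000)
after link 2: o_2 = (4.0000, 6.9282, 6.0000)
after link 3: o_3 = (4.0000, 6.9282, 7.0000)

4.000 6.928 7.000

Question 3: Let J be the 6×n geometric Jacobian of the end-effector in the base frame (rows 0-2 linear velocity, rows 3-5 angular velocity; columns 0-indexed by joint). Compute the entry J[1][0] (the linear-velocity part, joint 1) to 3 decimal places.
axis z_0 = ẑ; lever o_n−o_0 = (4.0000,6.9282,7.0000)
cross product → J_v[:, 0] = (-6.9282,4.0000,0.0000)
J_ω[:, 0] = z_0
entry J[1][0] = 4.0000

4.000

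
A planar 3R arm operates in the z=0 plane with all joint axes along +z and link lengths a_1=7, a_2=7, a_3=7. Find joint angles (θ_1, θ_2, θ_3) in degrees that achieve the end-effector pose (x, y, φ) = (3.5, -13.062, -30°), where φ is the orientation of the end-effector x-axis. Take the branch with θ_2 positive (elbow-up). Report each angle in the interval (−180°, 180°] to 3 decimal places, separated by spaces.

-150.001 90.002 29.999

wrist centre = target − a_3·(cos φ, sin φ) = (-2.5622, -9.5620)
cos θ_2 = (97.9966−7²−7²)/(2·7·7) = -0.0000; θ_2 = 90.0020° (elbow-up)
β = atan2(-9.5620,-2.5622) = -105.0003°; ψ = atan2(7.0000,6.9998) = 45.0010°
θ_1 = β − ψ = -150.0013°
θ_3 = φ − θ_1 − θ_2 = 29.9993° (wrapped to (-180°,180°])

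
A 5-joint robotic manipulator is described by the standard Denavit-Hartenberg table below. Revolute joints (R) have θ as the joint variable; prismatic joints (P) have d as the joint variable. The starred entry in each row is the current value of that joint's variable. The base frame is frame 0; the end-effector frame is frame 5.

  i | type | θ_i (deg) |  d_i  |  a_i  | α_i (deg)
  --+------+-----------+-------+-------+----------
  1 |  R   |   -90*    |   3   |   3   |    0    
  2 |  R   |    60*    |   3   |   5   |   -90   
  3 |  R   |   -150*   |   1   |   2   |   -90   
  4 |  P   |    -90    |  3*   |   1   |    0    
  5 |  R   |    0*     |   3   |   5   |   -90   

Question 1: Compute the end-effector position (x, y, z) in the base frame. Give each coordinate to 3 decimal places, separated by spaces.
after link 1: o_1 = (0.0000, -3.0000, 3.0000)
after link 2: o_2 = (4.3301, -5.5000, 6.0000)
after link 3: o_3 = (3.3301, -3.7679, 7.0000)
after link 4: o_4 = (5.1292, -3.6519, 9.5981)
after link 5: o_5 = (8.9282, -0.0718, 12.1962)

8.928 -0.072 12.196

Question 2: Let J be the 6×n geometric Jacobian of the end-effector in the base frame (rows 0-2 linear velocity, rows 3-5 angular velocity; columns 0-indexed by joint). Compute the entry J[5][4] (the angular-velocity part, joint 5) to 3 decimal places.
axis z_4 = (0.4330,-0.2500,0.8660); lever o_n−o_4 = (3.7990,3.5801,2.5981)
cross product → J_v[:, 4] = (-3.7500,2.1651,2.5000)
J_ω[:, 4] = z_4
entry J[5][4] = 0.8660

0.866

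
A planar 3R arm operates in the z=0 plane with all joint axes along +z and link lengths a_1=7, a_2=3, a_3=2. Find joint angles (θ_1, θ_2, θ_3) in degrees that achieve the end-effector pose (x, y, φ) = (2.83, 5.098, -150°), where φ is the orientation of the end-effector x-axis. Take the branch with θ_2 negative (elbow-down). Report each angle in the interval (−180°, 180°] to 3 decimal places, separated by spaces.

76.398 -90.003 -136.395

wrist centre = target − a_3·(cos φ, sin φ) = (4.5621, 6.0980)
cos θ_2 = (57.9979−7²−3²)/(2·7·3) = -0.0000; θ_2 = -90.0028° (elbow-down)
β = atan2(6.0980,4.5621) = 53.1990°; ψ = atan2(-3.0000,6.9999) = -23.1990°
θ_1 = β − ψ = 76.3980°
θ_3 = φ − θ_1 − θ_2 = -136.3952° (wrapped to (-180°,180°])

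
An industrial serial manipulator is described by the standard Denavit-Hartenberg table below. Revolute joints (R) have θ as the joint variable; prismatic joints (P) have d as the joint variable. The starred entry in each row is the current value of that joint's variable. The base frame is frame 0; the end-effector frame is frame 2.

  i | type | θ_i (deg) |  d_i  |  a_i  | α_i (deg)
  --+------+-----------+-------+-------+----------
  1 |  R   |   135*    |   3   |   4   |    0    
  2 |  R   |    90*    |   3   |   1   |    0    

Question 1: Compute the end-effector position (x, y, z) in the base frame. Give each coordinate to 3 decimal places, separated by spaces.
-3.536 2.121 6.000

after link 1: o_1 = (-2.8284, 2.8284, 3.0000)
after link 2: o_2 = (-3.5355, 2.1213, 6.0000)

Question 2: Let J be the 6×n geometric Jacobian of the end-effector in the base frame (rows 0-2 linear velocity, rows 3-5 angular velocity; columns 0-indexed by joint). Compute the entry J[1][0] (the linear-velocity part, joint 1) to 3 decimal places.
axis z_0 = ẑ; lever o_n−o_0 = (-3.5355,2.1213,6.0000)
cross product → J_v[:, 0] = (-2.1213,-3.5355,0.0000)
J_ω[:, 0] = z_0
entry J[1][0] = -3.5355

-3.536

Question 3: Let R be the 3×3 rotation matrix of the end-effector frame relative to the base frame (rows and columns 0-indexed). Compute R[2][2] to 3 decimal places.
End-effector z-axis (col 2 of R) = (0.0000,0.0000,1.0000)
R[2][2] = 1.0000

1.000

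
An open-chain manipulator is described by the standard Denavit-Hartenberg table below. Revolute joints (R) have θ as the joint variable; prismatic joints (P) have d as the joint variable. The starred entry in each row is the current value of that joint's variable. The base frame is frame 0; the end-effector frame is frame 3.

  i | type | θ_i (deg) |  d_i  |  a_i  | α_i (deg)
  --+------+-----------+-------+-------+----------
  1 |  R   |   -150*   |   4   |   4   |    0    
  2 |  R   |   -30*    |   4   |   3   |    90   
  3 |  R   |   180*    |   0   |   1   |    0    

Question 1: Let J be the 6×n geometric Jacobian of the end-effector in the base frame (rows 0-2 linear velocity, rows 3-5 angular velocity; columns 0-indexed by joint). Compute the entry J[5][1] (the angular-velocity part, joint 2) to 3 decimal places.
1.000

axis z_1 = (0.0000,0.0000,1.0000); lever o_n−o_1 = (-2.0000,0.0000,4.0000)
cross product → J_v[:, 1] = (0.0000,-2.0000,0.0000)
J_ω[:, 1] = z_1
entry J[5][1] = 1.0000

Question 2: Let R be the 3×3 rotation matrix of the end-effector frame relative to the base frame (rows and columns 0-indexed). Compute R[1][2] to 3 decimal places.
End-effector z-axis (col 2 of R) = (0.0000,1.0000,0.0000)
R[1][2] = 1.0000

1.000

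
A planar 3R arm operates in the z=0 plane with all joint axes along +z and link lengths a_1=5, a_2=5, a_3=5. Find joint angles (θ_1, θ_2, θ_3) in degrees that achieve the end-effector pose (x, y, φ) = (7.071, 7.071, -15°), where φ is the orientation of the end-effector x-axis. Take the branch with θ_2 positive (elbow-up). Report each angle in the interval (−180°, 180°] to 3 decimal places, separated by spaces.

wrist centre = target − a_3·(cos φ, sin φ) = (2.2414, 8.3651)
cos θ_2 = (74.9986−5²−5²)/(2·5·5) = 0.5000; θ_2 = 60.0019° (elbow-up)
β = atan2(8.3651,2.2414) = 75.0003°; ψ = atan2(4.3302,7.4999) = 30.0010°
θ_1 = β − ψ = 44.9994°
θ_3 = φ − θ_1 − θ_2 = -120.0013° (wrapped to (-180°,180°])

44.999 60.002 -120.001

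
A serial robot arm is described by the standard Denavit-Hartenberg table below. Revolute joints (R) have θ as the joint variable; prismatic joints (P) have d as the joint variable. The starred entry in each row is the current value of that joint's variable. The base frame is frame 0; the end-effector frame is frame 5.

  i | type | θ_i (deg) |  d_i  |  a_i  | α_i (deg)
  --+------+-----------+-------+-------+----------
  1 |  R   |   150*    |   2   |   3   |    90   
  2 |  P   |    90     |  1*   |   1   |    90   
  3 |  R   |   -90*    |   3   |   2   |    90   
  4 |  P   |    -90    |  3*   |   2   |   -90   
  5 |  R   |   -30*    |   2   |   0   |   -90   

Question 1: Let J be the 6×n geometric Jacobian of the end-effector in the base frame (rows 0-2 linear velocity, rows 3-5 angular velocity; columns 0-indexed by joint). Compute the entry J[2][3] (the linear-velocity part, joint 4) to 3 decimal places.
-1.000

prismatic axis z_3 = (-0.0000,0.0000,-1.0000)
J_v[:, 3] = z_3; J_ω[:, 3] = (0,0,0)
entry J[2][3] = -1.0000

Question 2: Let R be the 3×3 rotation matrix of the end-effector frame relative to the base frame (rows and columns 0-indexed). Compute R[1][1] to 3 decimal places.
0.866

End-effector y-axis (col 1 of R) = (0.5000,0.8660,0.0000)
R[1][1] = 0.8660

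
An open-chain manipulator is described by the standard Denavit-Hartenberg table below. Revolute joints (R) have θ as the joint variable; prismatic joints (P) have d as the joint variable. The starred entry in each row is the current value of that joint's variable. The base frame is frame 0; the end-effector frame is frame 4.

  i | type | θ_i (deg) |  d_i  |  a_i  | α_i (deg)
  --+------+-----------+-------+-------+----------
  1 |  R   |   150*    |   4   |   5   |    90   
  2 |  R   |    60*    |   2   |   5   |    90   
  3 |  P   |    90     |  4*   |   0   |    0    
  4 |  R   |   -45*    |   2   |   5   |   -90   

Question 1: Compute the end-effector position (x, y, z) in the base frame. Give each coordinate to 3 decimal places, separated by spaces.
-9.758 12.026 8.392

after link 1: o_1 = (-4.3301, 2.5000, 4.0000)
after link 2: o_2 = (-5.4952, 5.4821, 8.3301)
after link 3: o_3 = (-8.4952, 7.2141, 6.3301)
after link 4: o_4 = (-9.7584, 12.0259, 8.3920)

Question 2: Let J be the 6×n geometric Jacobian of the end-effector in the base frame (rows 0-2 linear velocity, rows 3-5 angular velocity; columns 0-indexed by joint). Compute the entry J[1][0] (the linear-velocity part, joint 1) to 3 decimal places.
-9.758

axis z_0 = ẑ; lever o_n−o_0 = (-9.7584,12.0259,8.3920)
cross product → J_v[:, 0] = (-12.0259,-9.7584,0.0000)
J_ω[:, 0] = z_0
entry J[1][0] = -9.7584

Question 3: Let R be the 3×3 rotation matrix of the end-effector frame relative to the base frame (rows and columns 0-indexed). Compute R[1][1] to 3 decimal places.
End-effector y-axis (col 1 of R) = (0.7500,-0.4330,0.5000)
R[1][1] = -0.4330

-0.433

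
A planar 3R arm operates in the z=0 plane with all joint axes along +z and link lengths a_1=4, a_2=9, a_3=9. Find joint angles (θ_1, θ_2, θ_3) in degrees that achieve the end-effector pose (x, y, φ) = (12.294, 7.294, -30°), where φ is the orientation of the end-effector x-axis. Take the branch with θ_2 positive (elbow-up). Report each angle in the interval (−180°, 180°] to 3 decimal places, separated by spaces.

wrist centre = target − a_3·(cos φ, sin φ) = (4.4998, 11.7940)
cos θ_2 = (159.3464−4²−9²)/(2·4·9) = 0.8659; θ_2 = 30.0119° (elbow-up)
β = atan2(11.7940,4.4998) = 69.1166°; ψ = atan2(4.5016,11.7933) = 20.8923°
θ_1 = β − ψ = 48.2243°
θ_3 = φ − θ_1 − θ_2 = -108.2361° (wrapped to (-180°,180°])

48.224 30.012 -108.236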